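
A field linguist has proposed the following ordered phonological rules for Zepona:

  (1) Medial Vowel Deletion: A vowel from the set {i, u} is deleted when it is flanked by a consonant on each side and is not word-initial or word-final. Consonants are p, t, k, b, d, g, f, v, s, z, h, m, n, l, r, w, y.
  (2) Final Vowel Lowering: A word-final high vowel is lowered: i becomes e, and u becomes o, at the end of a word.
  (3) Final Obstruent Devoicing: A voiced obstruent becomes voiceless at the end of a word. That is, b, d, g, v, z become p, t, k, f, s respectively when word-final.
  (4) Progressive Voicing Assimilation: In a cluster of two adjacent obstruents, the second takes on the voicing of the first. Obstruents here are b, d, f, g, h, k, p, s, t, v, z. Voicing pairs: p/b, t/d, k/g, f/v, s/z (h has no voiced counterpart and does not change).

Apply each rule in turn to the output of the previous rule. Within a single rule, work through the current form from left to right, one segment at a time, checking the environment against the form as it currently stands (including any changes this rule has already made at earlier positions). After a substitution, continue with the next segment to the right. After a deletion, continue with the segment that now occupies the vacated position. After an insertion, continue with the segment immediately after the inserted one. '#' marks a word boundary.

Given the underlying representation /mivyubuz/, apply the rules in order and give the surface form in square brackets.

(1) Medial Vowel Deletion: [mivyubuz] → [mvybz]
(2) Final Vowel Lowering: no change — [mvybz]
(3) Final Obstruent Devoicing: [mvybz] → [mvybs]
(4) Progressive Voicing Assimilation: [mvybs] → [mvybz]

[mvybz]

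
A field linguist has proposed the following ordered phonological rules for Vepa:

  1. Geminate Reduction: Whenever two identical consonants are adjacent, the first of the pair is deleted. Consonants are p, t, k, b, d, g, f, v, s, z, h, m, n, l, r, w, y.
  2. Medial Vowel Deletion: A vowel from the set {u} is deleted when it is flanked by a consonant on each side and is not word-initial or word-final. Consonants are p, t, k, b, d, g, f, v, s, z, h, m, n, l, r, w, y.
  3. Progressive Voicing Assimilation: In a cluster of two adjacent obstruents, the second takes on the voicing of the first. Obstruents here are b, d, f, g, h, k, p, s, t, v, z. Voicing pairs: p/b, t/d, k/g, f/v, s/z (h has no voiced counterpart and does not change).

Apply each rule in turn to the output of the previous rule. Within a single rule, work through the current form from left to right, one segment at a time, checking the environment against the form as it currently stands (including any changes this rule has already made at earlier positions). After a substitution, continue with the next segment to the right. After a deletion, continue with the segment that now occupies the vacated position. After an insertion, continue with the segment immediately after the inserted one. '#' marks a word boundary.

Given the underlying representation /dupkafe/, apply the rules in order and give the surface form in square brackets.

1 Geminate Reduction: no change — [dupkafe]
2 Medial Vowel Deletion: [dupkafe] → [dpkafe]
3 Progressive Voicing Assimilation: [dpkafe] → [dbgafe]

[dbgafe]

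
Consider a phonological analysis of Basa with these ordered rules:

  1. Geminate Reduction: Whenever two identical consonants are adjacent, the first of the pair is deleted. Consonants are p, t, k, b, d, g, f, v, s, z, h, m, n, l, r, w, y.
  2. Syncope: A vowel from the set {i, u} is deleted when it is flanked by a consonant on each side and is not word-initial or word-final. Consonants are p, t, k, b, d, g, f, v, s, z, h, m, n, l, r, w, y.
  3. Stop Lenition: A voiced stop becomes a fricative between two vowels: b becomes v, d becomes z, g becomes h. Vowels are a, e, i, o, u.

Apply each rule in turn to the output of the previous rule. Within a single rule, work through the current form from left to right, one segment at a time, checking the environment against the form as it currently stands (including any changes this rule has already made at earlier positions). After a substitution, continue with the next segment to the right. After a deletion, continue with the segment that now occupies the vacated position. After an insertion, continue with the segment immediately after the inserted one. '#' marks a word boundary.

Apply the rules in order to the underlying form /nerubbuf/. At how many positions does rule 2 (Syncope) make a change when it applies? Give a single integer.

1 Geminate Reduction: [nerubbuf] → [nerubuf]
2 Syncope: [nerubuf] → [nerbf]
3 Stop Lenition: no change — [nerbf]
Rule 2 changed 2 position(s).

2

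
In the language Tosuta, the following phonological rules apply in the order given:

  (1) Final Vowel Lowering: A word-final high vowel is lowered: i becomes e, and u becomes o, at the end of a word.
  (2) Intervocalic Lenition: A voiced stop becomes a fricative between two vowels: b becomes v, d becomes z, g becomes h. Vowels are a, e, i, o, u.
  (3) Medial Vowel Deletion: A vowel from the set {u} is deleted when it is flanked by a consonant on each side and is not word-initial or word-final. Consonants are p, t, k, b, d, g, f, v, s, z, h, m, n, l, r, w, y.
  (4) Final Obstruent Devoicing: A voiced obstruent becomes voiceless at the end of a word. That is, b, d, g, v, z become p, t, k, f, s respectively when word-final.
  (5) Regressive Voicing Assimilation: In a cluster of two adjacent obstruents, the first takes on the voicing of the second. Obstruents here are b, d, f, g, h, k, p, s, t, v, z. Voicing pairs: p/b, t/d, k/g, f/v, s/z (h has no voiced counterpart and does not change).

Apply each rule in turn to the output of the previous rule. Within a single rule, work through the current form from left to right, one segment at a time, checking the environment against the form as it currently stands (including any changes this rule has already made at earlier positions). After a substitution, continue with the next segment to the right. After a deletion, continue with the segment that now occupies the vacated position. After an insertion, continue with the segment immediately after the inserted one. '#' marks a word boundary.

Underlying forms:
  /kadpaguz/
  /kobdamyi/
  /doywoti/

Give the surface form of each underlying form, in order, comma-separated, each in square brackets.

[katpahs], [kobdamye], [doywote]

/kadpaguz/:
  (1) Final Vowel Lowering: no change — [kadpaguz]
  (2) Intervocalic Lenition: [kadpaguz] → [kadpahuz]
  (3) Medial Vowel Deletion: [kadpahuz] → [kadpahz]
  (4) Final Obstruent Devoicing: [kadpahz] → [kadpahs]
  (5) Regressive Voicing Assimilation: [kadpahs] → [katpahs]
/kobdamyi/:
  (1) Final Vowel Lowering: [kobdamyi] → [kobdamye]
  (2) Intervocalic Lenition: no change — [kobdamye]
  (3) Medial Vowel Deletion: no change — [kobdamye]
  (4) Final Obstruent Devoicing: no change — [kobdamye]
  (5) Regressive Voicing Assimilation: no change — [kobdamye]
/doywoti/:
  (1) Final Vowel Lowering: [doywoti] → [doywote]
  (2) Intervocalic Lenition: no change — [doywote]
  (3) Medial Vowel Deletion: no change — [doywote]
  (4) Final Obstruent Devoicing: no change — [doywote]
  (5) Regressive Voicing Assimilation: no change — [doywote]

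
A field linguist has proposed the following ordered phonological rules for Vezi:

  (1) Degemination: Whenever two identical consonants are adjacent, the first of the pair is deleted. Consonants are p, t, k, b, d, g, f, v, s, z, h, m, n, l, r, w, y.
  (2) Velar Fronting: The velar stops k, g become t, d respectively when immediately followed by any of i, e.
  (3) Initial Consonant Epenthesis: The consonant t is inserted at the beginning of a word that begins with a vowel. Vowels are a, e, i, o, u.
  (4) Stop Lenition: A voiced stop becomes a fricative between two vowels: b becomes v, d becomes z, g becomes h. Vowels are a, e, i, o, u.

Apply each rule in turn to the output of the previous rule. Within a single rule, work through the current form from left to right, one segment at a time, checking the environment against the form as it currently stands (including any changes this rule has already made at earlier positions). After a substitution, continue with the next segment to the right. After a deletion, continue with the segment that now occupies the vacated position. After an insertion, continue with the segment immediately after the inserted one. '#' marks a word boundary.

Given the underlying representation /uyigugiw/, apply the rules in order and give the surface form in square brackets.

(1) Degemination: no change — [uyigugiw]
(2) Velar Fronting: [uyigugiw] → [uyigudiw]
(3) Initial Consonant Epenthesis: [uyigudiw] → [tuyigudiw]
(4) Stop Lenition: [tuyigudiw] → [tuyihuziw]

[tuyihuziw]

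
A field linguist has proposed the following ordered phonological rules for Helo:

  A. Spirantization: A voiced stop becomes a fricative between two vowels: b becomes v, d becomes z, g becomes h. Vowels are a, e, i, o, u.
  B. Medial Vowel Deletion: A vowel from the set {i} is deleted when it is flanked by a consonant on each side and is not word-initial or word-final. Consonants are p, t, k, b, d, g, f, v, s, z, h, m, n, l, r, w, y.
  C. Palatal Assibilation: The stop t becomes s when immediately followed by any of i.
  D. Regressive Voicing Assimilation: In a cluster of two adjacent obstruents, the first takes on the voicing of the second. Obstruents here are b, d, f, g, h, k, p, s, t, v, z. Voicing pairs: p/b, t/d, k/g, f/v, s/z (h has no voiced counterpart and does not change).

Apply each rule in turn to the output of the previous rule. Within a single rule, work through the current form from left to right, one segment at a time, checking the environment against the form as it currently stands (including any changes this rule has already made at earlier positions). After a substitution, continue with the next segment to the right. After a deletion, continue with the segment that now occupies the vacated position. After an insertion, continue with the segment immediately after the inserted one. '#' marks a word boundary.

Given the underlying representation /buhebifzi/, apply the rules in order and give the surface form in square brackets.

[buhefvzi]

A Spirantization: [buhebifzi] → [buhevifzi]
B Medial Vowel Deletion: [buhevifzi] → [buhevfzi]
C Palatal Assibilation: no change — [buhevfzi]
D Regressive Voicing Assimilation: [buhevfzi] → [buhefvzi]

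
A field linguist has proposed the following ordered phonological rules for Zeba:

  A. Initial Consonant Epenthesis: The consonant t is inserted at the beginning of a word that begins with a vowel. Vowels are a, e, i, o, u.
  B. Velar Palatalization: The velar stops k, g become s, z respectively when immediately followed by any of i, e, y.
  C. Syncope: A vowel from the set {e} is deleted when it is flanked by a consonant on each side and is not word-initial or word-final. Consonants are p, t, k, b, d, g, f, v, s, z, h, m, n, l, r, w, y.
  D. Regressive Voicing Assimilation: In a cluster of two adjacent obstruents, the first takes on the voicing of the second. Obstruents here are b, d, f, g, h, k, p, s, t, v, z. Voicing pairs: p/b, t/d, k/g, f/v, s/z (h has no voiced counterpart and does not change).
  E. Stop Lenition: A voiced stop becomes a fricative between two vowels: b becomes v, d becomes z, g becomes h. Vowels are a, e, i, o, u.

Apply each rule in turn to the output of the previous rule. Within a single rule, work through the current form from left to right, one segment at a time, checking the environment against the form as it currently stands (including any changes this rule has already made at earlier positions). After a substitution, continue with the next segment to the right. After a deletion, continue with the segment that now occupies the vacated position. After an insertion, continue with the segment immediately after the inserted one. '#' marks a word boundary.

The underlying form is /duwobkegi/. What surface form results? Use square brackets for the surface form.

[duwopzzi]

A Initial Consonant Epenthesis: no change — [duwobkegi]
B Velar Palatalization: [duwobkegi] → [duwobsezi]
C Syncope: [duwobsezi] → [duwobszi]
D Regressive Voicing Assimilation: [duwobszi] → [duwopzzi]
E Stop Lenition: no change — [duwopzzi]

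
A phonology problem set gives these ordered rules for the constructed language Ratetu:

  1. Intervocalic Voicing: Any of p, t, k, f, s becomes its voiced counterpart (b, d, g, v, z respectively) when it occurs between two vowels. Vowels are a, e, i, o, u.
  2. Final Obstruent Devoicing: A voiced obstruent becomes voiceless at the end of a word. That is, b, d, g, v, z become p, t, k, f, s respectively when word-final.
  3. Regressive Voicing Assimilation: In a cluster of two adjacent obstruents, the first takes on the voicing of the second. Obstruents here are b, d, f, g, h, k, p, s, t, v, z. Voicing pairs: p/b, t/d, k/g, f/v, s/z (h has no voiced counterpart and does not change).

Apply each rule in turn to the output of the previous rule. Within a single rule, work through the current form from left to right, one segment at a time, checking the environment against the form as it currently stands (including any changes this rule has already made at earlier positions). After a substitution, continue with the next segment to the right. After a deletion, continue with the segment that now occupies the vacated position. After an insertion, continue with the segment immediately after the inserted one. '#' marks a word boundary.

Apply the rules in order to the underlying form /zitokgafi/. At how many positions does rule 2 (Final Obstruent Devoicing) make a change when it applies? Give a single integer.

0

1 Intervocalic Voicing: [zitokgafi] → [zidokgavi]
2 Final Obstruent Devoicing: no change — [zidokgavi]
3 Regressive Voicing Assimilation: [zidokgavi] → [zidoggavi]
Rule 2 changed 0 position(s).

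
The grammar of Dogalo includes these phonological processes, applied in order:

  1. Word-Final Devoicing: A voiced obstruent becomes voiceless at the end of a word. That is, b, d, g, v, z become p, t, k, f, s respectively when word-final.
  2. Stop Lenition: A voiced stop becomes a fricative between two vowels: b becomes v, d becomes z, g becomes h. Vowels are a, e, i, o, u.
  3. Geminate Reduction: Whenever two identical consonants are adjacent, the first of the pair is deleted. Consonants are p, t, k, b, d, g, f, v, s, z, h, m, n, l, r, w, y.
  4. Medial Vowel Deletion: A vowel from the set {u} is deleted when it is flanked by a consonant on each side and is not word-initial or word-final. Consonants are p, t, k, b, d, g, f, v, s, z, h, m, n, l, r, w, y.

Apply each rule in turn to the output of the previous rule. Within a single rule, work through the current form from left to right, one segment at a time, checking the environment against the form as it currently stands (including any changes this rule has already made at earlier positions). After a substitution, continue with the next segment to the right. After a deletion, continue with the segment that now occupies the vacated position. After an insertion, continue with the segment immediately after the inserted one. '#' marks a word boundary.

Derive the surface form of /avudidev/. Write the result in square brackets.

[avzizef]

1 Word-Final Devoicing: [avudidev] → [avudidef]
2 Stop Lenition: [avudidef] → [avuzizef]
3 Geminate Reduction: no change — [avuzizef]
4 Medial Vowel Deletion: [avuzizef] → [avzizef]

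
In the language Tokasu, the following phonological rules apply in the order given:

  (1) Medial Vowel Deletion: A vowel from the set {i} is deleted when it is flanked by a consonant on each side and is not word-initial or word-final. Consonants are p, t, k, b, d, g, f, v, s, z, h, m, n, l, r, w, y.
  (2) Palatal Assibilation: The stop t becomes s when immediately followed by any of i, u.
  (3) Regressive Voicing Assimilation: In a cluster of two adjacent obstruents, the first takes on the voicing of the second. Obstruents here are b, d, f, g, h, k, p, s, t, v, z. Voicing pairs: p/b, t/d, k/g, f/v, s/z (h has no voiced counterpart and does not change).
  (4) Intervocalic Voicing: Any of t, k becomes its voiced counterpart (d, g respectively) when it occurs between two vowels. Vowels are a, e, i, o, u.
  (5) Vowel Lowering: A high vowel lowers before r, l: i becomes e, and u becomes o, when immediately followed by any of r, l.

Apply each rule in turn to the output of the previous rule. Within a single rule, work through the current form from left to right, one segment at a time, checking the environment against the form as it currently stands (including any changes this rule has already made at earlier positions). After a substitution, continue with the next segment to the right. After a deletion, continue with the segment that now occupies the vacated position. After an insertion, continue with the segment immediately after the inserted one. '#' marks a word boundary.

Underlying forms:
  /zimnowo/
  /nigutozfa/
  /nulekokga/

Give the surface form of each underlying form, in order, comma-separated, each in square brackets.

[zmnowo], [ngudosfa], [nolegogga]

/zimnowo/:
  (1) Medial Vowel Deletion: [zimnowo] → [zmnowo]
  (2) Palatal Assibilation: no change — [zmnowo]
  (3) Regressive Voicing Assimilation: no change — [zmnowo]
  (4) Intervocalic Voicing: no change — [zmnowo]
  (5) Vowel Lowering: no change — [zmnowo]
/nigutozfa/:
  (1) Medial Vowel Deletion: [nigutozfa] → [ngutozfa]
  (2) Palatal Assibilation: no change — [ngutozfa]
  (3) Regressive Voicing Assimilation: [ngutozfa] → [ngutosfa]
  (4) Intervocalic Voicing: [ngutosfa] → [ngudosfa]
  (5) Vowel Lowering: no change — [ngudosfa]
/nulekokga/:
  (1) Medial Vowel Deletion: no change — [nulekokga]
  (2) Palatal Assibilation: no change — [nulekokga]
  (3) Regressive Voicing Assimilation: [nulekokga] → [nulekogga]
  (4) Intervocalic Voicing: [nulekogga] → [nulegogga]
  (5) Vowel Lowering: [nulegogga] → [nolegogga]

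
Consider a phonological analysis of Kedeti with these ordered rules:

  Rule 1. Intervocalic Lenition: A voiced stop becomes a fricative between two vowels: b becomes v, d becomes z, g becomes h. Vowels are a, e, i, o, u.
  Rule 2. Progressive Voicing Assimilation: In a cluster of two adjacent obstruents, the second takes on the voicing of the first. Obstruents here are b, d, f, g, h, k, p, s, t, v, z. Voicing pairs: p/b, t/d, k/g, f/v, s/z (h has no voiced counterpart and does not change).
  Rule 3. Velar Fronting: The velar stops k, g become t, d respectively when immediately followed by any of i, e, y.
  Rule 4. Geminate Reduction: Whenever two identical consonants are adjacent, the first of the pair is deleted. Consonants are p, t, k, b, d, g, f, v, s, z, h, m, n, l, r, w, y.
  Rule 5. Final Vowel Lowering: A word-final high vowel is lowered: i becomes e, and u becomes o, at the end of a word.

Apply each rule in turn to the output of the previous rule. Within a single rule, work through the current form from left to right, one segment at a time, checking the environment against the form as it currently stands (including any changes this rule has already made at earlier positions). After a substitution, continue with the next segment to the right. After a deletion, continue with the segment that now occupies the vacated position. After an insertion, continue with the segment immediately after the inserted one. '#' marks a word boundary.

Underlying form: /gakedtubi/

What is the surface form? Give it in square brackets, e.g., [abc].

[gateduve]

Rule 1 Intervocalic Lenition: [gakedtubi] → [gakedtuvi]
Rule 2 Progressive Voicing Assimilation: [gakedtuvi] → [gakedduvi]
Rule 3 Velar Fronting: [gakedduvi] → [gatedduvi]
Rule 4 Geminate Reduction: [gatedduvi] → [gateduvi]
Rule 5 Final Vowel Lowering: [gateduvi] → [gateduve]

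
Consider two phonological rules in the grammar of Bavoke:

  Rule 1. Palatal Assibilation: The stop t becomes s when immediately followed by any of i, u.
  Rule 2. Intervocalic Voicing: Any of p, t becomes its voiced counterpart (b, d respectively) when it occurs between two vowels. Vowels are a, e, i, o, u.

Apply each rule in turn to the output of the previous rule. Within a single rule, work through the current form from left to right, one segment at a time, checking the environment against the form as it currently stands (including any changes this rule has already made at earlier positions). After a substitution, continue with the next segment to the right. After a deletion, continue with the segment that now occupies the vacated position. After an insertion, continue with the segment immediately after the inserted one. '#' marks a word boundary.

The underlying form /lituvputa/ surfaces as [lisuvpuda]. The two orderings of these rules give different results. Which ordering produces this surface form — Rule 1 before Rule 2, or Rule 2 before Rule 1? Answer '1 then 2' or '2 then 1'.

1 then 2

Order 1 then 2:
  1 Palatal Assibilation: [lituvputa] → [lisuvputa]
  2 Intervocalic Voicing: [lisuvputa] → [lisuvpuda]
  result: [lisuvpuda]
Order 2 then 1:
  2 Intervocalic Voicing: [lituvputa] → [liduvpuda]
  1 Palatal Assibilation: no change — [liduvpuda]
  result: [liduvpuda]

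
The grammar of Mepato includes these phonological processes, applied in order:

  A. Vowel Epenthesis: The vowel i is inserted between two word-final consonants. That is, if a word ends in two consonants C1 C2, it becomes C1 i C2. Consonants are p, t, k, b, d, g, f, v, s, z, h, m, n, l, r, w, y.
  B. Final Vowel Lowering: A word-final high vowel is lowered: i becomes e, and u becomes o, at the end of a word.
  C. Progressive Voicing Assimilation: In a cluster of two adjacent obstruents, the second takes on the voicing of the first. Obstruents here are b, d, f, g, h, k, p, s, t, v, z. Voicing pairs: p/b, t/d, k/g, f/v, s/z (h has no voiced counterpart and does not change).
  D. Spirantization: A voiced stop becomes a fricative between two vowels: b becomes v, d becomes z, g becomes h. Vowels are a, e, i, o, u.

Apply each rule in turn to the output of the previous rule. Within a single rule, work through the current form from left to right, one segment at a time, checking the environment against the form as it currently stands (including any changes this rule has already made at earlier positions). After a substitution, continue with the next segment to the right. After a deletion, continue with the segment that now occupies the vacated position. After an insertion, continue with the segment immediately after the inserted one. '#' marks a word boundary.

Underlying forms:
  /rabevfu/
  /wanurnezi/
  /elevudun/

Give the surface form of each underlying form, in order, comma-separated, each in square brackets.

[ravevvo], [wanurneze], [elevuzun]

/rabevfu/:
  A Vowel Epenthesis: no change — [rabevfu]
  B Final Vowel Lowering: [rabevfu] → [rabevfo]
  C Progressive Voicing Assimilation: [rabevfo] → [rabevvo]
  D Spirantization: [rabevvo] → [ravevvo]
/wanurnezi/:
  A Vowel Epenthesis: no change — [wanurnezi]
  B Final Vowel Lowering: [wanurnezi] → [wanurneze]
  C Progressive Voicing Assimilation: no change — [wanurneze]
  D Spirantization: no change — [wanurneze]
/elevudun/:
  A Vowel Epenthesis: no change — [elevudun]
  B Final Vowel Lowering: no change — [elevudun]
  C Progressive Voicing Assimilation: no change — [elevudun]
  D Spirantization: [elevudun] → [elevuzun]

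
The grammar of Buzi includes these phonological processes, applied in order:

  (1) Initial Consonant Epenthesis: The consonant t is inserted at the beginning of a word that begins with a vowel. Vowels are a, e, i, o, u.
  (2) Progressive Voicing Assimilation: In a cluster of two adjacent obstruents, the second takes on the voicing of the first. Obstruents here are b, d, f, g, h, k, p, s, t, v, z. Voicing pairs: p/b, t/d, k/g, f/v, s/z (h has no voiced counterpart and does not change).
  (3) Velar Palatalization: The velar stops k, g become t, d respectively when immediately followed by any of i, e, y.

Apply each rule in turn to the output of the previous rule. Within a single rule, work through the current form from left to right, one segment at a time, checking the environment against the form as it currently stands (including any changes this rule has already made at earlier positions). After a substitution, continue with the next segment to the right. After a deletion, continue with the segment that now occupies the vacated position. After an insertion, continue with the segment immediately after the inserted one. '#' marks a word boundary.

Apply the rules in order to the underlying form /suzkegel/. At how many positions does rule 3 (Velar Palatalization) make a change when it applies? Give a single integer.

2

(1) Initial Consonant Epenthesis: no change — [suzkegel]
(2) Progressive Voicing Assimilation: [suzkegel] → [suzgegel]
(3) Velar Palatalization: [suzgegel] → [suzdedel]
Rule 3 changed 2 position(s).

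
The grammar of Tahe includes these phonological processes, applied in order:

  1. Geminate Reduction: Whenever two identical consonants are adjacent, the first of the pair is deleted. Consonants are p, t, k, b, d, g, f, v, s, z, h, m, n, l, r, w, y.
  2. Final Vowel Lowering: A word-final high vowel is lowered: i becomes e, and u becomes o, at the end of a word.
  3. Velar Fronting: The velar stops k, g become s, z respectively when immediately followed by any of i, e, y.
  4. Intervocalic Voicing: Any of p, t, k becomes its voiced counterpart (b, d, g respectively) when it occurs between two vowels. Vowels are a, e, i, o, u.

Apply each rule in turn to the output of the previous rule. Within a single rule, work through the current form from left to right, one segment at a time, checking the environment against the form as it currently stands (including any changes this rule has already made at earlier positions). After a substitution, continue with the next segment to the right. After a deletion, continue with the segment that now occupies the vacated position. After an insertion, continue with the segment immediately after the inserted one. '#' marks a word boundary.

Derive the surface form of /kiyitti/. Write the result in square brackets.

1 Geminate Reduction: [kiyitti] → [kiyiti]
2 Final Vowel Lowering: [kiyiti] → [kiyite]
3 Velar Fronting: [kiyite] → [siyite]
4 Intervocalic Voicing: [siyite] → [siyide]

[siyide]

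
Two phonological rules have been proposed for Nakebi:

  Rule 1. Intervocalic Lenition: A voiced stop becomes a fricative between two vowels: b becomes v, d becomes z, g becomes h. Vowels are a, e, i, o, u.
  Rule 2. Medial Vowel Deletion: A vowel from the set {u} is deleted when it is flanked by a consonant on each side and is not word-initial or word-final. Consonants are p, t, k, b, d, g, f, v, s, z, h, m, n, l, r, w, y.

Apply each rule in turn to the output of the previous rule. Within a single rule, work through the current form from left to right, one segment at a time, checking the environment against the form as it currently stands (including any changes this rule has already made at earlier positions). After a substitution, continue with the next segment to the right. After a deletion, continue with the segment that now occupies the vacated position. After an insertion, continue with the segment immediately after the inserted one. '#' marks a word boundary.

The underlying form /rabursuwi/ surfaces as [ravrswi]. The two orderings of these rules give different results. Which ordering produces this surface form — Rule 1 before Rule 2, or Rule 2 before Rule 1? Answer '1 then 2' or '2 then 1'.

1 then 2

Order 1 then 2:
  1 Intervocalic Lenition: [rabursuwi] → [ravursuwi]
  2 Medial Vowel Deletion: [ravursuwi] → [ravrswi]
  result: [ravrswi]
Order 2 then 1:
  2 Medial Vowel Deletion: [rabursuwi] → [rabrswi]
  1 Intervocalic Lenition: no change — [rabrswi]
  result: [rabrswi]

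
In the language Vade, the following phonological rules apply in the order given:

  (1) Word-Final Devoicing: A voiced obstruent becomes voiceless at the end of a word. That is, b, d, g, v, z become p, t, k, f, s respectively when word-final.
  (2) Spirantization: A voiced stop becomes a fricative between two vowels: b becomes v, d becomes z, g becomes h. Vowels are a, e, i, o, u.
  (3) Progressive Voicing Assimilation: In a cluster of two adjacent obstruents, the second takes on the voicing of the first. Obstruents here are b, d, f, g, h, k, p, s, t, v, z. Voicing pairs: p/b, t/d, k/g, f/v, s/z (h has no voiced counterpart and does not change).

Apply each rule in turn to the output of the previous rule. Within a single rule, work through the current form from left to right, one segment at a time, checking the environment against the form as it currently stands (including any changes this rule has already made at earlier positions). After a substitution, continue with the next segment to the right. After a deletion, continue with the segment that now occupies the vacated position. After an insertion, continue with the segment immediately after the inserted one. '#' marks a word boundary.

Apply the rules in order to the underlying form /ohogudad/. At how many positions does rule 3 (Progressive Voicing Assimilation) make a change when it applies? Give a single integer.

0

(1) Word-Final Devoicing: [ohogudad] → [ohogudat]
(2) Spirantization: [ohogudat] → [ohohuzat]
(3) Progressive Voicing Assimilation: no change — [ohohuzat]
Rule 3 changed 0 position(s).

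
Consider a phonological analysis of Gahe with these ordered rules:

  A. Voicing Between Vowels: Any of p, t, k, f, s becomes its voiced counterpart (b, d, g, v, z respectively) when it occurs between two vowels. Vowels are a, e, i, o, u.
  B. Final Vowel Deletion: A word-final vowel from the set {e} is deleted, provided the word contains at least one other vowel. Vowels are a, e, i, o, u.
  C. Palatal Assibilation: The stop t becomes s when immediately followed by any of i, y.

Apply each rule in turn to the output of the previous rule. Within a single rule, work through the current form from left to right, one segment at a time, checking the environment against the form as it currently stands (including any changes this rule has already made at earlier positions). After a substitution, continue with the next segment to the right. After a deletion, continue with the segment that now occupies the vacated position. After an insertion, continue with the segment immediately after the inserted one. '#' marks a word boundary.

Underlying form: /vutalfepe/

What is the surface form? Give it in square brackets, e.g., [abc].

[vudalfeb]

A Voicing Between Vowels: [vutalfepe] → [vudalfebe]
B Final Vowel Deletion: [vudalfebe] → [vudalfeb]
C Palatal Assibilation: no change — [vudalfeb]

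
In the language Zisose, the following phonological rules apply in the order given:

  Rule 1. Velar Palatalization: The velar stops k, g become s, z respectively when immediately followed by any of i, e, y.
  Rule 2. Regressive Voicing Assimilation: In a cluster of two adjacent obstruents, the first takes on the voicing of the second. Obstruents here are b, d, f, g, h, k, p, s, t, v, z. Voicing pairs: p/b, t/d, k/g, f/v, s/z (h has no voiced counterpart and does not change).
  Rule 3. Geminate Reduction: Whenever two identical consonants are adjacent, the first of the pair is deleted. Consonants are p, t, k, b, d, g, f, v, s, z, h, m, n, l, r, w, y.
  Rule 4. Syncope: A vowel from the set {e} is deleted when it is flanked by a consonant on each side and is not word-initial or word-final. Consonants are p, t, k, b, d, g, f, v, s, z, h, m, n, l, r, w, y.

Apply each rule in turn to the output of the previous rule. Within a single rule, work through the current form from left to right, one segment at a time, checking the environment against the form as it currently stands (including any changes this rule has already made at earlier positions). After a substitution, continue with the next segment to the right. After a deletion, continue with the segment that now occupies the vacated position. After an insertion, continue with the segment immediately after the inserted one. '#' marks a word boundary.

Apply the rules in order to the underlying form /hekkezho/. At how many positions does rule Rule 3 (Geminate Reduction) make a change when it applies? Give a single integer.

0

Rule 1 Velar Palatalization: [hekkezho] → [heksezho]
Rule 2 Regressive Voicing Assimilation: [heksezho] → [heksesho]
Rule 3 Geminate Reduction: no change — [heksesho]
Rule 4 Syncope: [heksesho] → [hkssho]
Rule Rule 3 changed 0 position(s).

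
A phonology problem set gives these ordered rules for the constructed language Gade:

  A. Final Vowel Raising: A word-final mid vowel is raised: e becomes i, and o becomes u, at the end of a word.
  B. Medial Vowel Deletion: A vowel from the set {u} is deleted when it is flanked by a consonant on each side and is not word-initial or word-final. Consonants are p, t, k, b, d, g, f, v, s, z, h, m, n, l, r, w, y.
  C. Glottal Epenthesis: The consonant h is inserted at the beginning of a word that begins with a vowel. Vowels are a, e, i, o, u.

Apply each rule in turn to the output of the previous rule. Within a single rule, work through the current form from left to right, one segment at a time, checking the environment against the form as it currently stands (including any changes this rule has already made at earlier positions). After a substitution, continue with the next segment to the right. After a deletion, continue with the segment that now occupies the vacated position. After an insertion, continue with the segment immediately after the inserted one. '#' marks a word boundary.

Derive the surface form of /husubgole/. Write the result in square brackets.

[hsbgoli]

A Final Vowel Raising: [husubgole] → [husubgoli]
B Medial Vowel Deletion: [husubgoli] → [hsbgoli]
C Glottal Epenthesis: no change — [hsbgoli]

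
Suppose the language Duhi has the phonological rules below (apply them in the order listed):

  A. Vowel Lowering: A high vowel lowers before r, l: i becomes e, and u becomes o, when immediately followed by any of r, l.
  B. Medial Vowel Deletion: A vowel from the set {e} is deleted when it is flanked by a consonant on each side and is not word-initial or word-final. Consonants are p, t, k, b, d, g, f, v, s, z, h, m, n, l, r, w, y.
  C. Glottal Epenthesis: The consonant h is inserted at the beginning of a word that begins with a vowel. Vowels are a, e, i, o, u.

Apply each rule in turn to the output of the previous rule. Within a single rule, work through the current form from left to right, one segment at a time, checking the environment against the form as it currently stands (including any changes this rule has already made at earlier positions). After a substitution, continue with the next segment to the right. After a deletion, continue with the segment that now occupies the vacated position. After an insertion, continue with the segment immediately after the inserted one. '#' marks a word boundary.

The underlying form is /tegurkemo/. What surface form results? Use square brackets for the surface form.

A Vowel Lowering: [tegurkemo] → [tegorkemo]
B Medial Vowel Deletion: [tegorkemo] → [tgorkmo]
C Glottal Epenthesis: no change — [tgorkmo]

[tgorkmo]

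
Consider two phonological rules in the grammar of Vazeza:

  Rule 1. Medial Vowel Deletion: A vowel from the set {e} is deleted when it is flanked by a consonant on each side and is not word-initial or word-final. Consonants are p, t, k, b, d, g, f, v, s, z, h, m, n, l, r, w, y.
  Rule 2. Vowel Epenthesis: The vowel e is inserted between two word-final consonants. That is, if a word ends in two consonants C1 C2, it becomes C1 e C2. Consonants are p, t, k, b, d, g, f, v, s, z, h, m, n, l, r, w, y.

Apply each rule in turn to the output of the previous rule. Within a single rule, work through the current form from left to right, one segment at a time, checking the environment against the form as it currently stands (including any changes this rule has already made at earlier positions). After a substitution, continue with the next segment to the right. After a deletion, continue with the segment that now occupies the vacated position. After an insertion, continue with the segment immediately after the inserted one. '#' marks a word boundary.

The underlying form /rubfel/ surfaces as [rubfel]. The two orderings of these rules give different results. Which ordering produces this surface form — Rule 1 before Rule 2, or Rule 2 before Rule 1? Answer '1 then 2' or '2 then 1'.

1 then 2

Order 1 then 2:
  1 Medial Vowel Deletion: [rubfel] → [rubfl]
  2 Vowel Epenthesis: [rubfl] → [rubfel]
  result: [rubfel]
Order 2 then 1:
  2 Vowel Epenthesis: no change — [rubfel]
  1 Medial Vowel Deletion: [rubfel] → [rubfl]
  result: [rubfl]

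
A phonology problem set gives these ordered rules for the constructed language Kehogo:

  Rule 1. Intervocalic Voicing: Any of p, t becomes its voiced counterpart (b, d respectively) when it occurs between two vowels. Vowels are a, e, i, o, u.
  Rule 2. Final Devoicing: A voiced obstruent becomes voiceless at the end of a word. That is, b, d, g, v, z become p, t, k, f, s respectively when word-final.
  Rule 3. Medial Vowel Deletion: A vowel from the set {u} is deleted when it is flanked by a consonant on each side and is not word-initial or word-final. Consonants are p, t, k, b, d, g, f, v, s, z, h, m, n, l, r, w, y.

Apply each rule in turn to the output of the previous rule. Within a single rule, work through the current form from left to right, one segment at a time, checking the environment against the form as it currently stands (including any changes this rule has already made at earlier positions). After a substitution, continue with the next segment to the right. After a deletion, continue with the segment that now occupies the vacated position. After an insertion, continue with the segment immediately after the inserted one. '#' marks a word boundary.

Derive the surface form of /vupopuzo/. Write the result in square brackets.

Rule 1 Intervocalic Voicing: [vupopuzo] → [vubobuzo]
Rule 2 Final Devoicing: no change — [vubobuzo]
Rule 3 Medial Vowel Deletion: [vubobuzo] → [vbobzo]

[vbobzo]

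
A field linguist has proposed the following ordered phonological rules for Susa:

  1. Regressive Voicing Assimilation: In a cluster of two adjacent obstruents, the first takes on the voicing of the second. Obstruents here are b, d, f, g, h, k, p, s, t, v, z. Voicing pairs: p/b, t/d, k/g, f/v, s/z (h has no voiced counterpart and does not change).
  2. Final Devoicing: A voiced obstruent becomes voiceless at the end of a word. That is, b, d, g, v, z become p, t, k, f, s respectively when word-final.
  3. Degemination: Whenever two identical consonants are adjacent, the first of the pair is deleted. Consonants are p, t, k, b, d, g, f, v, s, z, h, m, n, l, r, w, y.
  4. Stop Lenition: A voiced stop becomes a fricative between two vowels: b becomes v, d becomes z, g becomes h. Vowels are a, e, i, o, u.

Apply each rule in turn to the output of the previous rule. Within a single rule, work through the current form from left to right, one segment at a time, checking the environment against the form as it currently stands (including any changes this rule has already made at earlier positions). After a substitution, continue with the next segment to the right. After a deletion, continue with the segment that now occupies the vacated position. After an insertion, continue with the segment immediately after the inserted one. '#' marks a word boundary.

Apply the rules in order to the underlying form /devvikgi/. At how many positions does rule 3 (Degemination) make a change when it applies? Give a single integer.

1 Regressive Voicing Assimilation: [devvikgi] → [devviggi]
2 Final Devoicing: no change — [devviggi]
3 Degemination: [devviggi] → [devigi]
4 Stop Lenition: [devigi] → [devihi]
Rule 3 changed 2 position(s).

2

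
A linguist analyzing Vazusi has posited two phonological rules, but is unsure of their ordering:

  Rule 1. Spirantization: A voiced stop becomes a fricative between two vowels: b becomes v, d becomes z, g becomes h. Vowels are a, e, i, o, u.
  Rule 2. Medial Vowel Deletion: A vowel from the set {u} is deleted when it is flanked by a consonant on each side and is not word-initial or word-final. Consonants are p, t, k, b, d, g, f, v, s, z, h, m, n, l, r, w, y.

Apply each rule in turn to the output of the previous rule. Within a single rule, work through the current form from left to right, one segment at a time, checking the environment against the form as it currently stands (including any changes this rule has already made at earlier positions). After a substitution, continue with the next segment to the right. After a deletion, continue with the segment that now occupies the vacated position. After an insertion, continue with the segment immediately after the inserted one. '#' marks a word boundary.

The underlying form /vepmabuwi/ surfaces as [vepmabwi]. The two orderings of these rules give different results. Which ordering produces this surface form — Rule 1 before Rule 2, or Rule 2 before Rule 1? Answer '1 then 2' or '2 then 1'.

2 then 1

Order 1 then 2:
  1 Spirantization: [vepmabuwi] → [vepmavuwi]
  2 Medial Vowel Deletion: [vepmavuwi] → [vepmavwi]
  result: [vepmavwi]
Order 2 then 1:
  2 Medial Vowel Deletion: [vepmabuwi] → [vepmabwi]
  1 Spirantization: no change — [vepmabwi]
  result: [vepmabwi]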